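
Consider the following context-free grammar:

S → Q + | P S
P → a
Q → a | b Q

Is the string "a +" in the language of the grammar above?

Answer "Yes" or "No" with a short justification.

Yes - a valid derivation exists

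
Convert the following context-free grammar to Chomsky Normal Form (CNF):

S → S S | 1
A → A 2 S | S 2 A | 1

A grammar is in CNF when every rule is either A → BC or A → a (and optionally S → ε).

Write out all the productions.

S → 1; T2 → 2; A → 1; S → S S; A → A X0; X0 → T2 S; A → S X1; X1 → T2 A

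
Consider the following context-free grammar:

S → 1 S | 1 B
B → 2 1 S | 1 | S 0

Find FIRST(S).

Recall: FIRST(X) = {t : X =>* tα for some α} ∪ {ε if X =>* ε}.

We compute FIRST(S) using the standard algorithm.
FIRST(B) = {1, 2}
FIRST(S) = {1}
Therefore, FIRST(S) = {1}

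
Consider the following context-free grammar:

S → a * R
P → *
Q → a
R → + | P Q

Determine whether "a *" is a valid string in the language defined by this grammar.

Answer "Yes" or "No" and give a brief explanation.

No - no valid derivation exists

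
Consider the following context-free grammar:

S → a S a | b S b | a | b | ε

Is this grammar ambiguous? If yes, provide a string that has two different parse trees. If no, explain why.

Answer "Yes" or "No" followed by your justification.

No - the grammar is unambiguous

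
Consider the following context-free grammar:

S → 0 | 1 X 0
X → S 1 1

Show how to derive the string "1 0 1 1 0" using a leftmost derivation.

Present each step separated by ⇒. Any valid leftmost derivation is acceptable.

S ⇒ 1 X 0 ⇒ 1 S 1 1 0 ⇒ 1 0 1 1 0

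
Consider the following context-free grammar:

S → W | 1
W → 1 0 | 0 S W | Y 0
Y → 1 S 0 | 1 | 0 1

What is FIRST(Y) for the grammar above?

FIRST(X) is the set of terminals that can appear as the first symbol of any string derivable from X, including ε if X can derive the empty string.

We compute FIRST(Y) using the standard algorithm.
FIRST(S) = {0, 1}
FIRST(W) = {0, 1}
FIRST(Y) = {0, 1}
Therefore, FIRST(Y) = {0, 1}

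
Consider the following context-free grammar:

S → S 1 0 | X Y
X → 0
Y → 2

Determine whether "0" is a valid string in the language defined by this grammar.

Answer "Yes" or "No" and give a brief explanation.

No - no valid derivation exists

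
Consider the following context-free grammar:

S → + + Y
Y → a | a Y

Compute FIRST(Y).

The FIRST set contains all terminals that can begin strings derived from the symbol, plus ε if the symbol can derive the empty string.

We compute FIRST(Y) using the standard algorithm.
FIRST(S) = {+}
FIRST(Y) = {a}
Therefore, FIRST(Y) = {a}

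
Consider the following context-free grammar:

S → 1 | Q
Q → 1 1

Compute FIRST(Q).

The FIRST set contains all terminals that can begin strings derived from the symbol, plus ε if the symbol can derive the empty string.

We compute FIRST(Q) using the standard algorithm.
FIRST(Q) = {1}
FIRST(S) = {1}
Therefore, FIRST(Q) = {1}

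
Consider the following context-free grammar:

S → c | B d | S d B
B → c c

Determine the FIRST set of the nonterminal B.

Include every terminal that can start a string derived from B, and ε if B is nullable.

We compute FIRST(B) using the standard algorithm.
FIRST(B) = {c}
FIRST(S) = {c}
Therefore, FIRST(B) = {c}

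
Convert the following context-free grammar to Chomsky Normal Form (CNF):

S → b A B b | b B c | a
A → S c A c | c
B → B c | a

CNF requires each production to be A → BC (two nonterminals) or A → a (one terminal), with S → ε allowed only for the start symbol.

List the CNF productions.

TB → b; TC → c; S → a; A → c; B → a; S → TB X0; X0 → A X1; X1 → B TB; S → TB X2; X2 → B TC; A → S X3; X3 → TC X4; X4 → A TC; B → B TC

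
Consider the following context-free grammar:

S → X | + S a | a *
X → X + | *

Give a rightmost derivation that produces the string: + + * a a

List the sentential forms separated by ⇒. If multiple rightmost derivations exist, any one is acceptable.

S ⇒ + S a ⇒ + + S a a ⇒ + + X a a ⇒ + + * a a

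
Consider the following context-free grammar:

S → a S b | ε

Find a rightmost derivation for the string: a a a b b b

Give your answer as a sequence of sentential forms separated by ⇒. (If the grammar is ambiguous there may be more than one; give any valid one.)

S ⇒ a S b ⇒ a a S b b ⇒ a a a S b b b ⇒ a a a b b b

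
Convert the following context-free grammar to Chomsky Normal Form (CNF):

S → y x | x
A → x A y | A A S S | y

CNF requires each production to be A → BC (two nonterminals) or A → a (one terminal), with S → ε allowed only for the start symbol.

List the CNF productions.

TY → y; TX → x; S → x; A → y; S → TY TX; A → TX X0; X0 → A TY; A → A X1; X1 → A X2; X2 → S S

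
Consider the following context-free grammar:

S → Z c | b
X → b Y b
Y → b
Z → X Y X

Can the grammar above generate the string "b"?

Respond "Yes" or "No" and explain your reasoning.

Yes - a valid derivation exists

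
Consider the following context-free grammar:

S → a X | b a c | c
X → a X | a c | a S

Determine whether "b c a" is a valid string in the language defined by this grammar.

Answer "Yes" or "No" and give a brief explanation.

No - no valid derivation exists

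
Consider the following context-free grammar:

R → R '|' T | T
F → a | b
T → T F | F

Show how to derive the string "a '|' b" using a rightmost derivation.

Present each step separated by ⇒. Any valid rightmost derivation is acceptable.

R ⇒ R '|' T ⇒ R '|' F ⇒ R '|' b ⇒ T '|' b ⇒ F '|' b ⇒ a '|' b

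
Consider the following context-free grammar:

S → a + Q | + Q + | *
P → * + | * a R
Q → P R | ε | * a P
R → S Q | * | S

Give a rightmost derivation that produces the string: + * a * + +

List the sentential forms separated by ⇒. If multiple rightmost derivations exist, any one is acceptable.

S ⇒ + Q + ⇒ + * a P + ⇒ + * a * + +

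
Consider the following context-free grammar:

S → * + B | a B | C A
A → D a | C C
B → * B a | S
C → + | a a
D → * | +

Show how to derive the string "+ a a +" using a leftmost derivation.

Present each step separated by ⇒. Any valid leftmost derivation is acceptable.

S ⇒ C A ⇒ + A ⇒ + C C ⇒ + a a C ⇒ + a a +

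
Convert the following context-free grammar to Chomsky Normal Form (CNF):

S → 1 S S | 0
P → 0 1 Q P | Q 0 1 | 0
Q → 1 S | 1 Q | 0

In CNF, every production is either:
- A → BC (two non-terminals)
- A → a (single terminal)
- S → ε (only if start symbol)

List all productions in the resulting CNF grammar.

T1 → 1; S → 0; T0 → 0; P → 0; Q → 0; S → T1 X0; X0 → S S; P → T0 X1; X1 → T1 X2; X2 → Q P; P → Q X3; X3 → T0 T1; Q → T1 S; Q → T1 Q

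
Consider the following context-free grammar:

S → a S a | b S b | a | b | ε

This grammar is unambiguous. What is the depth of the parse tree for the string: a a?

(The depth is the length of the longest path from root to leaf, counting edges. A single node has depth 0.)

2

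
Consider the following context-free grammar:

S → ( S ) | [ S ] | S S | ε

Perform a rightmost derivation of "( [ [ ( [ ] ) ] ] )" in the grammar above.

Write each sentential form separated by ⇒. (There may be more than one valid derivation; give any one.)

S ⇒ ( S ) ⇒ ( [ S ] ) ⇒ ( [ [ S ] ] ) ⇒ ( [ [ ( S ) ] ] ) ⇒ ( [ [ ( [ S ] ) ] ] ) ⇒ ( [ [ ( [ ] ) ] ] )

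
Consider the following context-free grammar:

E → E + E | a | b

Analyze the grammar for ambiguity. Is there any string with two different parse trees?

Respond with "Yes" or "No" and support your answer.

Yes - the string 'a + a + b + b + a' has two distinct parse trees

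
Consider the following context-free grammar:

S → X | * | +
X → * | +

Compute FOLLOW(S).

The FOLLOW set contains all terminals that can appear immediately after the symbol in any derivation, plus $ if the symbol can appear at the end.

We compute FOLLOW(S) using the standard algorithm.
FOLLOW(S) starts with {$}.
FIRST(S) = {*, +}
FIRST(X) = {*, +}
FOLLOW(S) = {$}
FOLLOW(X) = {$}
Therefore, FOLLOW(S) = {$}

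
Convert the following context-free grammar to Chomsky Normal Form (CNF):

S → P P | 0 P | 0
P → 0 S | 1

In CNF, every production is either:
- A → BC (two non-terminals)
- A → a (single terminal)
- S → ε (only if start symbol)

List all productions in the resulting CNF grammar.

T0 → 0; S → 0; P → 1; S → P P; S → T0 P; P → T0 S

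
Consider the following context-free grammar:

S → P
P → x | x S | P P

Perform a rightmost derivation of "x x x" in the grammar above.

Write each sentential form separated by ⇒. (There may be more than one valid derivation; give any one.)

S ⇒ P ⇒ x S ⇒ x P ⇒ x x S ⇒ x x P ⇒ x x x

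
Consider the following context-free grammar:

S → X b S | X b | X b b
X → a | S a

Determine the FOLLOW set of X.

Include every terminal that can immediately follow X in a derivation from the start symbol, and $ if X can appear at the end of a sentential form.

We compute FOLLOW(X) using the standard algorithm.
FOLLOW(S) starts with {$}.
FIRST(S) = {a}
FIRST(X) = {a}
FOLLOW(S) = {$, a}
FOLLOW(X) = {b}
Therefore, FOLLOW(X) = {b}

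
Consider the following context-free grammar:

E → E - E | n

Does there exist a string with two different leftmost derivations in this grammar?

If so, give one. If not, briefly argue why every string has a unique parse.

Yes - the string 'n - n - n - n - n' has two distinct leftmost derivations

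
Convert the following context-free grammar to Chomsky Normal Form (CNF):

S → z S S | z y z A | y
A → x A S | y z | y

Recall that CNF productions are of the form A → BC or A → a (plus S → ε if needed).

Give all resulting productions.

TZ → z; TY → y; S → y; TX → x; A → y; S → TZ X0; X0 → S S; S → TZ X1; X1 → TY X2; X2 → TZ A; A → TX X3; X3 → A S; A → TY TZ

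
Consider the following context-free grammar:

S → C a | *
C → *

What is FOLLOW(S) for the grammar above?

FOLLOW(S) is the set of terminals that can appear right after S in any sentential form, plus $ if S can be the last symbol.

We compute FOLLOW(S) using the standard algorithm.
FOLLOW(S) starts with {$}.
FIRST(C) = {*}
FIRST(S) = {*}
FOLLOW(C) = {a}
FOLLOW(S) = {$}
Therefore, FOLLOW(S) = {$}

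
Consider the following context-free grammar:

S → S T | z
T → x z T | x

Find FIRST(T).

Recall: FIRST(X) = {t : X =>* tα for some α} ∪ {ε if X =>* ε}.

We compute FIRST(T) using the standard algorithm.
FIRST(S) = {z}
FIRST(T) = {x}
Therefore, FIRST(T) = {x}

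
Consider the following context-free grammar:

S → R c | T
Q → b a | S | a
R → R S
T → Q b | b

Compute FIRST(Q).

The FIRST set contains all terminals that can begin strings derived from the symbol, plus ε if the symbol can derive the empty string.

We compute FIRST(Q) using the standard algorithm.
FIRST(Q) = {a, b}
FIRST(R) = {}
FIRST(S) = {a, b}
FIRST(T) = {a, b}
Therefore, FIRST(Q) = {a, b}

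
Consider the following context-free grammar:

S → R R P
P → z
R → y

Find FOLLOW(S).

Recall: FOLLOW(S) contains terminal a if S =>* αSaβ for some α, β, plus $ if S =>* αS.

We compute FOLLOW(S) using the standard algorithm.
FOLLOW(S) starts with {$}.
FIRST(P) = {z}
FIRST(R) = {y}
FIRST(S) = {y}
FOLLOW(P) = {$}
FOLLOW(R) = {y, z}
FOLLOW(S) = {$}
Therefore, FOLLOW(S) = {$}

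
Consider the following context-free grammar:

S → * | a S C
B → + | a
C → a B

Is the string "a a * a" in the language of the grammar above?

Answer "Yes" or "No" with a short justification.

No - no valid derivation exists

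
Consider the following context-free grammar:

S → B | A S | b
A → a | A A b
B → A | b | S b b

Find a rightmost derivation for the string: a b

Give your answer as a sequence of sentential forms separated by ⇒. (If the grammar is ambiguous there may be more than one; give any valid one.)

S ⇒ A S ⇒ A b ⇒ a b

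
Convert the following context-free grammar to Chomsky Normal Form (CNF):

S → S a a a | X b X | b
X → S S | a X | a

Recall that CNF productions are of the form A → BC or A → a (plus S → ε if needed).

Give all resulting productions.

TA → a; TB → b; S → b; X → a; S → S X0; X0 → TA X1; X1 → TA TA; S → X X2; X2 → TB X; X → S S; X → TA X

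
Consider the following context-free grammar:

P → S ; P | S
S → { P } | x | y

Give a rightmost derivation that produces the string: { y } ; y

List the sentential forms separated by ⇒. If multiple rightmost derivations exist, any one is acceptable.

P ⇒ S ; P ⇒ S ; S ⇒ S ; y ⇒ { P } ; y ⇒ { S } ; y ⇒ { y } ; y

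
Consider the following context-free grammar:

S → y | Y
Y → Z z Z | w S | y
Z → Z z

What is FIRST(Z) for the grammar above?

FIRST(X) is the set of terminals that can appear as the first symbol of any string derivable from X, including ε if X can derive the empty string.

We compute FIRST(Z) using the standard algorithm.
FIRST(S) = {w, y}
FIRST(Y) = {w, y}
FIRST(Z) = {}
Therefore, FIRST(Z) = {}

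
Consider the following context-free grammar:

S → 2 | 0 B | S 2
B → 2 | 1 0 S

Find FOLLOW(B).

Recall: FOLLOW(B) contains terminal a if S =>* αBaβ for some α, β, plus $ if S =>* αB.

We compute FOLLOW(B) using the standard algorithm.
FOLLOW(S) starts with {$}.
FIRST(B) = {1, 2}
FIRST(S) = {0, 2}
FOLLOW(B) = {$, 2}
FOLLOW(S) = {$, 2}
Therefore, FOLLOW(B) = {$, 2}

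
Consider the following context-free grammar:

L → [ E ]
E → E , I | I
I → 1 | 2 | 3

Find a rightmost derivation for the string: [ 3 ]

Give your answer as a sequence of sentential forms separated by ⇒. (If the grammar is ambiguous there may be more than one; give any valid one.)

L ⇒ [ E ] ⇒ [ I ] ⇒ [ 3 ]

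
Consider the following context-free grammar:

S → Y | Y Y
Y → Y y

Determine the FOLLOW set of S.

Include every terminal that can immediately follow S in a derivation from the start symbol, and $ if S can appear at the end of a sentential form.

We compute FOLLOW(S) using the standard algorithm.
FOLLOW(S) starts with {$}.
FIRST(S) = {}
FIRST(Y) = {}
FOLLOW(S) = {$}
FOLLOW(Y) = {$, y}
Therefore, FOLLOW(S) = {$}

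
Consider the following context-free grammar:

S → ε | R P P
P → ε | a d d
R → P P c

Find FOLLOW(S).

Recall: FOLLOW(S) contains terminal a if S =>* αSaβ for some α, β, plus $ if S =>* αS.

We compute FOLLOW(S) using the standard algorithm.
FOLLOW(S) starts with {$}.
FIRST(P) = {a, ε}
FIRST(R) = {a, c}
FIRST(S) = {a, c, ε}
FOLLOW(P) = {$, a, c}
FOLLOW(R) = {$, a}
FOLLOW(S) = {$}
Therefore, FOLLOW(S) = {$}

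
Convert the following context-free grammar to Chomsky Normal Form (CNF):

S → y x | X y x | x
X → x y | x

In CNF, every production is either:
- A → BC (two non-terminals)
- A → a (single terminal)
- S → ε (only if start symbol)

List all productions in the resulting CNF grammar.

TY → y; TX → x; S → x; X → x; S → TY TX; S → X X0; X0 → TY TX; X → TX TY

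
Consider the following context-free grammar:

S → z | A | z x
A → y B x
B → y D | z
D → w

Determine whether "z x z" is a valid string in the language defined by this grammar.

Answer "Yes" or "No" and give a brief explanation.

No - no valid derivation exists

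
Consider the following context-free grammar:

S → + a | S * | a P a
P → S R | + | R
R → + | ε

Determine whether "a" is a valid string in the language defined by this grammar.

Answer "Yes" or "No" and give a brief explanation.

No - no valid derivation exists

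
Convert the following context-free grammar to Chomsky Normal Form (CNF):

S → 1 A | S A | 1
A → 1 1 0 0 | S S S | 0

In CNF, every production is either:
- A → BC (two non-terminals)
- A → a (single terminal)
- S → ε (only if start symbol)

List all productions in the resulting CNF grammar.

T1 → 1; S → 1; T0 → 0; A → 0; S → T1 A; S → S A; A → T1 X0; X0 → T1 X1; X1 → T0 T0; A → S X2; X2 → S S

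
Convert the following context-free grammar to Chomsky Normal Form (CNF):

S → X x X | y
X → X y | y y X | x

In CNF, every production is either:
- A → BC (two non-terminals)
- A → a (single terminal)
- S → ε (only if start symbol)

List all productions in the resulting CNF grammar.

TX → x; S → y; TY → y; X → x; S → X X0; X0 → TX X; X → X TY; X → TY X1; X1 → TY X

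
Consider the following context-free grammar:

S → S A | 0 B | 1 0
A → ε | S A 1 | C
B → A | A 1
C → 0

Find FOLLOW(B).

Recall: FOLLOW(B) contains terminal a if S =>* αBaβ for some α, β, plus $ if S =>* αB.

We compute FOLLOW(B) using the standard algorithm.
FOLLOW(S) starts with {$}.
FIRST(A) = {0, 1, ε}
FIRST(B) = {0, 1, ε}
FIRST(C) = {0}
FIRST(S) = {0, 1}
FOLLOW(A) = {$, 0, 1}
FOLLOW(B) = {$, 0, 1}
FOLLOW(C) = {$, 0, 1}
FOLLOW(S) = {$, 0, 1}
Therefore, FOLLOW(B) = {$, 0, 1}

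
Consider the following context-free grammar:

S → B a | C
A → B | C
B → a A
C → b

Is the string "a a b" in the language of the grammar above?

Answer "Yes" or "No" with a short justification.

No - no valid derivation exists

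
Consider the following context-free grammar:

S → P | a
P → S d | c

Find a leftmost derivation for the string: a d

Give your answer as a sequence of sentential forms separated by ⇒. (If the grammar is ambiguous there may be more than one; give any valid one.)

S ⇒ P ⇒ S d ⇒ a d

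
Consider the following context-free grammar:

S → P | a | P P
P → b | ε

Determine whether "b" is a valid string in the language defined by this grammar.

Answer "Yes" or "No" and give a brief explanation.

Yes - a valid derivation exists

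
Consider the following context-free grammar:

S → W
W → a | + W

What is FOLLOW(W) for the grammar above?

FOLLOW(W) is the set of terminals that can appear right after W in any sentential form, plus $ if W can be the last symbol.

We compute FOLLOW(W) using the standard algorithm.
FOLLOW(S) starts with {$}.
FIRST(S) = {+, a}
FIRST(W) = {+, a}
FOLLOW(S) = {$}
FOLLOW(W) = {$}
Therefore, FOLLOW(W) = {$}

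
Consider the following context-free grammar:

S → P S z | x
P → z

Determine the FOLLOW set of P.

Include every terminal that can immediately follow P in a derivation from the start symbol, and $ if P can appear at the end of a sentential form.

We compute FOLLOW(P) using the standard algorithm.
FOLLOW(S) starts with {$}.
FIRST(P) = {z}
FIRST(S) = {x, z}
FOLLOW(P) = {x, z}
FOLLOW(S) = {$, z}
Therefore, FOLLOW(P) = {x, z}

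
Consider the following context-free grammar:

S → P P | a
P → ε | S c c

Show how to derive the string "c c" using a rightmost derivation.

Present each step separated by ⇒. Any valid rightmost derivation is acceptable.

S ⇒ P P ⇒ P ⇒ S c c ⇒ P P c c ⇒ P c c ⇒ c c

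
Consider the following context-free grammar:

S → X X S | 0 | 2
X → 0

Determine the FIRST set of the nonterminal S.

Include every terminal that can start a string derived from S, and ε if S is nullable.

We compute FIRST(S) using the standard algorithm.
FIRST(S) = {0, 2}
FIRST(X) = {0}
Therefore, FIRST(S) = {0, 2}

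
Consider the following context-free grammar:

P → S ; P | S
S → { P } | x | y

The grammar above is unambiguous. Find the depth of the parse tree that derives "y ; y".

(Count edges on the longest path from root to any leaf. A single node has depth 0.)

3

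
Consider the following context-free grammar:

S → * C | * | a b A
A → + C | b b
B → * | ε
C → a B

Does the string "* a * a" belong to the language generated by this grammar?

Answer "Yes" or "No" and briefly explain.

No - no valid derivation exists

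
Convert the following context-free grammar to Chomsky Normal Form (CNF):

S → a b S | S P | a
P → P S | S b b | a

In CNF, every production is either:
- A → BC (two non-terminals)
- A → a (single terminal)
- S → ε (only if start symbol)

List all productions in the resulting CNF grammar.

TA → a; TB → b; S → a; P → a; S → TA X0; X0 → TB S; S → S P; P → P S; P → S X1; X1 → TB TB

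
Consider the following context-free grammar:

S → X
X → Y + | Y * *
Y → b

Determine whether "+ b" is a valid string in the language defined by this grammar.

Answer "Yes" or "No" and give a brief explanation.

No - no valid derivation exists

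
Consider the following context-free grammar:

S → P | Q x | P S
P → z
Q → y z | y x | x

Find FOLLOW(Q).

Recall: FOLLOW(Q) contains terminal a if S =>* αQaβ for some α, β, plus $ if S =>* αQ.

We compute FOLLOW(Q) using the standard algorithm.
FOLLOW(S) starts with {$}.
FIRST(P) = {z}
FIRST(Q) = {x, y}
FIRST(S) = {x, y, z}
FOLLOW(P) = {$, x, y, z}
FOLLOW(Q) = {x}
FOLLOW(S) = {$}
Therefore, FOLLOW(Q) = {x}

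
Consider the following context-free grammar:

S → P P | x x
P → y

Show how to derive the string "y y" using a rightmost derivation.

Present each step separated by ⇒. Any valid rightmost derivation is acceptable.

S ⇒ P P ⇒ P y ⇒ y y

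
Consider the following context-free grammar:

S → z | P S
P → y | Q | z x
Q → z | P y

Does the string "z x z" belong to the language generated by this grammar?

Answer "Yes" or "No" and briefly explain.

Yes - a valid derivation exists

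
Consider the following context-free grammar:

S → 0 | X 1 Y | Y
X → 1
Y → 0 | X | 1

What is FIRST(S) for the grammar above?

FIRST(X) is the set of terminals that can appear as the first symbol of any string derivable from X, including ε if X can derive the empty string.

We compute FIRST(S) using the standard algorithm.
FIRST(S) = {0, 1}
FIRST(X) = {1}
FIRST(Y) = {0, 1}
Therefore, FIRST(S) = {0, 1}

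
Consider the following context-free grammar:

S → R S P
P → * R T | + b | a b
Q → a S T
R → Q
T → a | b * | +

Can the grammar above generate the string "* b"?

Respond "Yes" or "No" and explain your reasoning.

No - no valid derivation exists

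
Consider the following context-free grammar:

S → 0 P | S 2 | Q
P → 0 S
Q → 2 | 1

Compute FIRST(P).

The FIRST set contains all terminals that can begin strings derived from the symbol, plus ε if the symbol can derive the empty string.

We compute FIRST(P) using the standard algorithm.
FIRST(P) = {0}
FIRST(Q) = {1, 2}
FIRST(S) = {0, 1, 2}
Therefore, FIRST(P) = {0}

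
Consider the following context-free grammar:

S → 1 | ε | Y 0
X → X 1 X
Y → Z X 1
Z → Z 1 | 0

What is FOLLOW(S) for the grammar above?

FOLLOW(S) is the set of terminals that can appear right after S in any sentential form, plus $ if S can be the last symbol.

We compute FOLLOW(S) using the standard algorithm.
FOLLOW(S) starts with {$}.
FIRST(S) = {0, 1, ε}
FIRST(X) = {}
FIRST(Y) = {0}
FIRST(Z) = {0}
FOLLOW(S) = {$}
FOLLOW(X) = {1}
FOLLOW(Y) = {0}
FOLLOW(Z) = {1}
Therefore, FOLLOW(S) = {$}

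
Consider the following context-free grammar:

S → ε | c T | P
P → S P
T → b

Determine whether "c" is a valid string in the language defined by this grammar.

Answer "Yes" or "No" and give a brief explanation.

No - no valid derivation exists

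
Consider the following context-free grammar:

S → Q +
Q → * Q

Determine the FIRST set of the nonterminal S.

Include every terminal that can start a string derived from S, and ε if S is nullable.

We compute FIRST(S) using the standard algorithm.
FIRST(Q) = {*}
FIRST(S) = {*}
Therefore, FIRST(S) = {*}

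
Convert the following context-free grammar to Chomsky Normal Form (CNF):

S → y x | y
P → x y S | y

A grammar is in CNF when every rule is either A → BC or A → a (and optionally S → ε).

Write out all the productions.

TY → y; TX → x; S → y; P → y; S → TY TX; P → TX X0; X0 → TY S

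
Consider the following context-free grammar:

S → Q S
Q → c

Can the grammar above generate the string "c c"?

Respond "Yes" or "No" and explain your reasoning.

No - no valid derivation exists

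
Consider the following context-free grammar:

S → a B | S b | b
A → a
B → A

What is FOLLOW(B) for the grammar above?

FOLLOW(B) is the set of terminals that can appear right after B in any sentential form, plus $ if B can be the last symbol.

We compute FOLLOW(B) using the standard algorithm.
FOLLOW(S) starts with {$}.
FIRST(A) = {a}
FIRST(B) = {a}
FIRST(S) = {a, b}
FOLLOW(A) = {$, b}
FOLLOW(B) = {$, b}
FOLLOW(S) = {$, b}
Therefore, FOLLOW(B) = {$, b}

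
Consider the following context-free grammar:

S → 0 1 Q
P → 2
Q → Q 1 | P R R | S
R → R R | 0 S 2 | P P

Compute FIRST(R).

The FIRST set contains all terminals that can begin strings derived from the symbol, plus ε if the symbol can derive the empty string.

We compute FIRST(R) using the standard algorithm.
FIRST(P) = {2}
FIRST(Q) = {0, 2}
FIRST(R) = {0, 2}
FIRST(S) = {0}
Therefore, FIRST(R) = {0, 2}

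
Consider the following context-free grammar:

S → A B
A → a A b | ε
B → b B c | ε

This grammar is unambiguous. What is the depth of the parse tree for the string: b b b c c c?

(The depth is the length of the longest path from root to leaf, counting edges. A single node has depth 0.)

5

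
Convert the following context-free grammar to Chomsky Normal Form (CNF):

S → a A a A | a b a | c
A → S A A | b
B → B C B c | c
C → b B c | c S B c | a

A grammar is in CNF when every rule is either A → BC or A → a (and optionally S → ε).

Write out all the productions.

TA → a; TB → b; S → c; A → b; TC → c; B → c; C → a; S → TA X0; X0 → A X1; X1 → TA A; S → TA X2; X2 → TB TA; A → S X3; X3 → A A; B → B X4; X4 → C X5; X5 → B TC; C → TB X6; X6 → B TC; C → TC X7; X7 → S X8; X8 → B TC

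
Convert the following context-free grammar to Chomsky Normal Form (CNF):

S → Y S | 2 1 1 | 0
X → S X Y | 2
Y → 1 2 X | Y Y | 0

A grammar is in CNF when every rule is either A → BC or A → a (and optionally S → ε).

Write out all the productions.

T2 → 2; T1 → 1; S → 0; X → 2; Y → 0; S → Y S; S → T2 X0; X0 → T1 T1; X → S X1; X1 → X Y; Y → T1 X2; X2 → T2 X; Y → Y Y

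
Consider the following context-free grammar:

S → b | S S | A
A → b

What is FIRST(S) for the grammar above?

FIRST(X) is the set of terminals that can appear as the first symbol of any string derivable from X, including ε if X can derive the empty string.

We compute FIRST(S) using the standard algorithm.
FIRST(A) = {b}
FIRST(S) = {b}
Therefore, FIRST(S) = {b}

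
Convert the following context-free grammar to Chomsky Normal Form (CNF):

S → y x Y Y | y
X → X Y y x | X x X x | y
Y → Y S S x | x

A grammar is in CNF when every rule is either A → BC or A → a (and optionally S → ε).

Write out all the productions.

TY → y; TX → x; S → y; X → y; Y → x; S → TY X0; X0 → TX X1; X1 → Y Y; X → X X2; X2 → Y X3; X3 → TY TX; X → X X4; X4 → TX X5; X5 → X TX; Y → Y X6; X6 → S X7; X7 → S TX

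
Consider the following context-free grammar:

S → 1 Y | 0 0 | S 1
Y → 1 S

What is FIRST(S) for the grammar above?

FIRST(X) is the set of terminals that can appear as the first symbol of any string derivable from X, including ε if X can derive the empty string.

We compute FIRST(S) using the standard algorithm.
FIRST(S) = {0, 1}
FIRST(Y) = {1}
Therefore, FIRST(S) = {0, 1}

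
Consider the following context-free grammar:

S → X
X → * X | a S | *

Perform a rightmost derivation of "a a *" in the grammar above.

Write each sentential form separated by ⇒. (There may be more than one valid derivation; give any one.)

S ⇒ X ⇒ a S ⇒ a X ⇒ a a S ⇒ a a X ⇒ a a *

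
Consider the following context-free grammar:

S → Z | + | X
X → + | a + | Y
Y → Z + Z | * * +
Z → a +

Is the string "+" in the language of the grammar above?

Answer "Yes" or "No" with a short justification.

Yes - a valid derivation exists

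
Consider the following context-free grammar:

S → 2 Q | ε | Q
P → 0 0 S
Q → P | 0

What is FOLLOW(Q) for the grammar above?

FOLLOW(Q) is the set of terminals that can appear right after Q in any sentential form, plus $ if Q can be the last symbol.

We compute FOLLOW(Q) using the standard algorithm.
FOLLOW(S) starts with {$}.
FIRST(P) = {0}
FIRST(Q) = {0}
FIRST(S) = {0, 2, ε}
FOLLOW(P) = {$}
FOLLOW(Q) = {$}
FOLLOW(S) = {$}
Therefore, FOLLOW(Q) = {$}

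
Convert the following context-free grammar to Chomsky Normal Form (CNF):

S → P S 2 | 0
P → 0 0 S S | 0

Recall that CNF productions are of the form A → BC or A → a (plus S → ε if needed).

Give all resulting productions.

T2 → 2; S → 0; T0 → 0; P → 0; S → P X0; X0 → S T2; P → T0 X1; X1 → T0 X2; X2 → S S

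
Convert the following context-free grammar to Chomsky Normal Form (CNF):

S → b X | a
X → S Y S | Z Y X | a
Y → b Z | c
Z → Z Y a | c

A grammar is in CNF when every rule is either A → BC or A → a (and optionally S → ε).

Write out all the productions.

TB → b; S → a; X → a; Y → c; TA → a; Z → c; S → TB X; X → S X0; X0 → Y S; X → Z X1; X1 → Y X; Y → TB Z; Z → Z X2; X2 → Y TA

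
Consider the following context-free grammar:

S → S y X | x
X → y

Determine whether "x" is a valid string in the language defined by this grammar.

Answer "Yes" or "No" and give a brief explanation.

Yes - a valid derivation exists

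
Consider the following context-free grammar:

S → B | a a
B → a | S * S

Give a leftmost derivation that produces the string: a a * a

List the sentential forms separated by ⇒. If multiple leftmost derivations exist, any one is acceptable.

S ⇒ B ⇒ S * S ⇒ a a * S ⇒ a a * B ⇒ a a * a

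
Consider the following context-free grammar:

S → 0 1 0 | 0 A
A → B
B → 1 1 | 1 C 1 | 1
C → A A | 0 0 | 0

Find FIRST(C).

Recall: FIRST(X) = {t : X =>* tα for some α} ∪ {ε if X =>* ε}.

We compute FIRST(C) using the standard algorithm.
FIRST(A) = {1}
FIRST(B) = {1}
FIRST(C) = {0, 1}
FIRST(S) = {0}
Therefore, FIRST(C) = {0, 1}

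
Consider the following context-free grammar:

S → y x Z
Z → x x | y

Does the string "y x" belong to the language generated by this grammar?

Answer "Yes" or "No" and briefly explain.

No - no valid derivation exists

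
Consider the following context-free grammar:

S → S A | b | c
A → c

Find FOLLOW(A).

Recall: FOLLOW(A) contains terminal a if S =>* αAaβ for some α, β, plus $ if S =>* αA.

We compute FOLLOW(A) using the standard algorithm.
FOLLOW(S) starts with {$}.
FIRST(A) = {c}
FIRST(S) = {b, c}
FOLLOW(A) = {$, c}
FOLLOW(S) = {$, c}
Therefore, FOLLOW(A) = {$, c}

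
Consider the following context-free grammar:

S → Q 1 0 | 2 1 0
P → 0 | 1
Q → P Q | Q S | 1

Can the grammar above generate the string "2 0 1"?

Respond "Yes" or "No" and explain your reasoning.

No - no valid derivation exists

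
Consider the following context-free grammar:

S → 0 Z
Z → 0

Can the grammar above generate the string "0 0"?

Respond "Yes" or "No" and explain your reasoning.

Yes - a valid derivation exists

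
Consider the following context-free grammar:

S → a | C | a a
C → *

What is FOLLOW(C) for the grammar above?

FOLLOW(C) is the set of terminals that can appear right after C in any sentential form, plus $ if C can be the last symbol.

We compute FOLLOW(C) using the standard algorithm.
FOLLOW(S) starts with {$}.
FIRST(C) = {*}
FIRST(S) = {*, a}
FOLLOW(C) = {$}
FOLLOW(S) = {$}
Therefore, FOLLOW(C) = {$}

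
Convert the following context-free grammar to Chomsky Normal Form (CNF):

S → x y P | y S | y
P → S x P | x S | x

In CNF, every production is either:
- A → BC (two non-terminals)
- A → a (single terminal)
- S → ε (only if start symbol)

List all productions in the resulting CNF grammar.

TX → x; TY → y; S → y; P → x; S → TX X0; X0 → TY P; S → TY S; P → S X1; X1 → TX P; P → TX S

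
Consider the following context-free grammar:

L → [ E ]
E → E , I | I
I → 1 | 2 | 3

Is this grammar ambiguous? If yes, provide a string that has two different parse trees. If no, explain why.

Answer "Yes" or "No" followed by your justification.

No - the grammar is unambiguous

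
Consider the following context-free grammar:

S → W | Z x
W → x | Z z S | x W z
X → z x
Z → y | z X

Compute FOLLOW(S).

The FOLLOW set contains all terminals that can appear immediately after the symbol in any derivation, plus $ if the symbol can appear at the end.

We compute FOLLOW(S) using the standard algorithm.
FOLLOW(S) starts with {$}.
FIRST(S) = {x, y, z}
FIRST(W) = {x, y, z}
FIRST(X) = {z}
FIRST(Z) = {y, z}
FOLLOW(S) = {$, z}
FOLLOW(W) = {$, z}
FOLLOW(X) = {x, z}
FOLLOW(Z) = {x, z}
Therefore, FOLLOW(S) = {$, z}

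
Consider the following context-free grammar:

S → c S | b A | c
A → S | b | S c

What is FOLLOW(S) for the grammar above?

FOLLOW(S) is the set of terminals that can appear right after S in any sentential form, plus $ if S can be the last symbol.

We compute FOLLOW(S) using the standard algorithm.
FOLLOW(S) starts with {$}.
FIRST(A) = {b, c}
FIRST(S) = {b, c}
FOLLOW(A) = {$, c}
FOLLOW(S) = {$, c}
Therefore, FOLLOW(S) = {$, c}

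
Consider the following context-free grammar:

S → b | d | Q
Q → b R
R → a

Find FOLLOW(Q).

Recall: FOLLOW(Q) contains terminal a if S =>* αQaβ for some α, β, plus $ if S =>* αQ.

We compute FOLLOW(Q) using the standard algorithm.
FOLLOW(S) starts with {$}.
FIRST(Q) = {b}
FIRST(R) = {a}
FIRST(S) = {b, d}
FOLLOW(Q) = {$}
FOLLOW(R) = {$}
FOLLOW(S) = {$}
Therefore, FOLLOW(Q) = {$}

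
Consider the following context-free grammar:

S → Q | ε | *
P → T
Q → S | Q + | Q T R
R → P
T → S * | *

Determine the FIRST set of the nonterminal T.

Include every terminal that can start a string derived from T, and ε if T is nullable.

We compute FIRST(T) using the standard algorithm.
FIRST(P) = {*, +}
FIRST(Q) = {*, +, ε}
FIRST(R) = {*, +}
FIRST(S) = {*, +, ε}
FIRST(T) = {*, +}
Therefore, FIRST(T) = {*, +}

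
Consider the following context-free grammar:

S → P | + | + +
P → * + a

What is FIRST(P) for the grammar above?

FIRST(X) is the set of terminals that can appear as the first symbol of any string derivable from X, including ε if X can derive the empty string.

We compute FIRST(P) using the standard algorithm.
FIRST(P) = {*}
FIRST(S) = {*, +}
Therefore, FIRST(P) = {*}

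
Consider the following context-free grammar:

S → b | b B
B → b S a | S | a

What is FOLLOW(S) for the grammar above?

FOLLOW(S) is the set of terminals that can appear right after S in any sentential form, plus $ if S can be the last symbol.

We compute FOLLOW(S) using the standard algorithm.
FOLLOW(S) starts with {$}.
FIRST(B) = {a, b}
FIRST(S) = {b}
FOLLOW(B) = {$, a}
FOLLOW(S) = {$, a}
Therefore, FOLLOW(S) = {$, a}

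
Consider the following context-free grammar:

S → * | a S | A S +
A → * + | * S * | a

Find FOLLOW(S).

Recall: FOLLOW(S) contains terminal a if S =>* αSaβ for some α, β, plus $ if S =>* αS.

We compute FOLLOW(S) using the standard algorithm.
FOLLOW(S) starts with {$}.
FIRST(A) = {*, a}
FIRST(S) = {*, a}
FOLLOW(A) = {*, a}
FOLLOW(S) = {$, *, +}
Therefore, FOLLOW(S) = {$, *, +}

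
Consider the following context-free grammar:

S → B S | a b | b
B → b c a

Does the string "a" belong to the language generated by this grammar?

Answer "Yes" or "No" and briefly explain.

No - no valid derivation exists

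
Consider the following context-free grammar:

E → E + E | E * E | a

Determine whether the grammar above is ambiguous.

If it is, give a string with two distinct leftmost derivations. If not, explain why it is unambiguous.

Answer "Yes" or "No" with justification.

Yes - the string 'a * a + a * a' has two distinct leftmost derivations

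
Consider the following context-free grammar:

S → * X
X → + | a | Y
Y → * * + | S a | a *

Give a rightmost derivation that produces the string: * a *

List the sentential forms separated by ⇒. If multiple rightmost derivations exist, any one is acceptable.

S ⇒ * X ⇒ * Y ⇒ * a *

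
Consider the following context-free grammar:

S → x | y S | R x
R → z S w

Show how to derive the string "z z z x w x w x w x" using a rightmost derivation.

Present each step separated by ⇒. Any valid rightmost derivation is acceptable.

S ⇒ R x ⇒ z S w x ⇒ z R x w x ⇒ z z S w x w x ⇒ z z R x w x w x ⇒ z z z S w x w x w x ⇒ z z z x w x w x w x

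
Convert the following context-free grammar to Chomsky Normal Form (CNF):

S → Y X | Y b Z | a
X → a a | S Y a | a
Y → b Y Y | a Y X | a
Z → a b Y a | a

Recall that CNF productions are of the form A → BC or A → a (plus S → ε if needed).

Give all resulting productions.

TB → b; S → a; TA → a; X → a; Y → a; Z → a; S → Y X; S → Y X0; X0 → TB Z; X → TA TA; X → S X1; X1 → Y TA; Y → TB X2; X2 → Y Y; Y → TA X3; X3 → Y X; Z → TA X4; X4 → TB X5; X5 → Y TA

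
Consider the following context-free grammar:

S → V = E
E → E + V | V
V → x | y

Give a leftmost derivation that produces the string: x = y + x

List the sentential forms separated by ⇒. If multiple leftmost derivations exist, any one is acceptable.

S ⇒ V = E ⇒ x = E ⇒ x = E + V ⇒ x = V + V ⇒ x = y + V ⇒ x = y + x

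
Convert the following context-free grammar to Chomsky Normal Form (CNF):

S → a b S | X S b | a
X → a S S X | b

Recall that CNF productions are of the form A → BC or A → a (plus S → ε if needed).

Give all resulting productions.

TA → a; TB → b; S → a; X → b; S → TA X0; X0 → TB S; S → X X1; X1 → S TB; X → TA X2; X2 → S X3; X3 → S X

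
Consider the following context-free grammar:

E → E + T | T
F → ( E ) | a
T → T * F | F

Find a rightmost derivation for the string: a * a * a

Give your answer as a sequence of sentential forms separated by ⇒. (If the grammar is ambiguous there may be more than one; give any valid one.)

E ⇒ T ⇒ T * F ⇒ T * a ⇒ T * F * a ⇒ T * a * a ⇒ F * a * a ⇒ a * a * a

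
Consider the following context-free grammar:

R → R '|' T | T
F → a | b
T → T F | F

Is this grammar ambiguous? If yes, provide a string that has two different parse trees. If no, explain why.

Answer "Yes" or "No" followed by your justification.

No - the grammar is unambiguous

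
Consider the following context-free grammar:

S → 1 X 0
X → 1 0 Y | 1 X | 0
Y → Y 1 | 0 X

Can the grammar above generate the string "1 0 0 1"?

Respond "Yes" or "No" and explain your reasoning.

No - no valid derivation exists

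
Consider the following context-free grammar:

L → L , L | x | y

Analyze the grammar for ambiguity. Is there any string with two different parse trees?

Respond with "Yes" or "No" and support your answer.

Yes - the string 'x , x , x , x' has two distinct parse trees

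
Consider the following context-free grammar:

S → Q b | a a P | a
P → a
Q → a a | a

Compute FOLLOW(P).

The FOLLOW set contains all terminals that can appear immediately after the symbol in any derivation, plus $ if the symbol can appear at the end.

We compute FOLLOW(P) using the standard algorithm.
FOLLOW(S) starts with {$}.
FIRST(P) = {a}
FIRST(Q) = {a}
FIRST(S) = {a}
FOLLOW(P) = {$}
FOLLOW(Q) = {b}
FOLLOW(S) = {$}
Therefore, FOLLOW(P) = {$}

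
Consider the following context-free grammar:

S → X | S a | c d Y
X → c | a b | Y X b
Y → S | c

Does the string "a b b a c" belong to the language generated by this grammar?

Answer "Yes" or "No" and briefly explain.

No - no valid derivation exists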